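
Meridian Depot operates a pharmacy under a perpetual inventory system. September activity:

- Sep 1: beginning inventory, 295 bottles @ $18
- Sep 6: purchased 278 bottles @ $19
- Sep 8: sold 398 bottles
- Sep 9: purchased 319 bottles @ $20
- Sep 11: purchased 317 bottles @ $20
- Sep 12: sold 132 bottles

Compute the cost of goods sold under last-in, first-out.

COGS = $10,082

Sep 8, 398 sold [LIFO — newest first]: 278 @ $19 + 120 @ $18 = $7,442
Sep 12, 132 sold [LIFO — newest first]: 132 @ $20 = $2,640
Total COGS = $7,442 + $2,640 = $10,082
Ending inventory: 175 @ $18 + 319 @ $20 + 185 @ $20 = $13,230
Check: goods available $23,312 = COGS $10,082 + ending $13,230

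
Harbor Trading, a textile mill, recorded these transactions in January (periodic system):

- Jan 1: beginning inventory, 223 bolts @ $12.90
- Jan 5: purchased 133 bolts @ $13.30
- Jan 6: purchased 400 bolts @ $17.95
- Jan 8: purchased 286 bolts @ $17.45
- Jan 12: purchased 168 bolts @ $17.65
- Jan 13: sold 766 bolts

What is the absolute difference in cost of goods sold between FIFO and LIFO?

FIFO COGS: 223 @ $12.90 + 133 @ $13.30 + 400 @ $17.95 + 10 @ $17.45 = $12,000.10
LIFO COGS: 168 @ $17.65 + 286 @ $17.45 + 312 @ $17.95 = $13,556.30
Difference = |$12,000.10 − $13,556.30| = $1,556.20

$1,556.20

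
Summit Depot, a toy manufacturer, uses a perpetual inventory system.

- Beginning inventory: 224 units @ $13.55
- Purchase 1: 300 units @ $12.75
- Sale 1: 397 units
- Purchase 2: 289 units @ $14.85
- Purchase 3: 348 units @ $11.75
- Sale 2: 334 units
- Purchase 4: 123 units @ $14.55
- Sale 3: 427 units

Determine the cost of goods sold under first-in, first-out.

Sale 1 (397) [FIFO — oldest first]: 224 @ $13.55 + 173 @ $12.75 = $5,240.95
Sale 2 (334) [FIFO — oldest first]: 127 @ $12.75 + 207 @ $14.85 = $4,693.20
Sale 3 (427) [FIFO — oldest first]: 82 @ $14.85 + 345 @ $11.75 = $5,271.45
Total COGS = $5,240.95 + $4,693.20 + $5,271.45 = $15,205.60
Ending inventory: 3 @ $11.75 + 123 @ $14.55 = $1,824.90

COGS = $15,205.60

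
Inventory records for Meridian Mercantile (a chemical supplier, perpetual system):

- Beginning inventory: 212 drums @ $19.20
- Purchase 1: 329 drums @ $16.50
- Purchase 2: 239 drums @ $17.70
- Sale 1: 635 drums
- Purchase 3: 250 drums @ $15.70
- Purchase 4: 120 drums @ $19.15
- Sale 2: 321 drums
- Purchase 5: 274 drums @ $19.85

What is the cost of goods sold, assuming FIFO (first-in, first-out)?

COGS = $16,492.40

Sale 1 (635) [FIFO — oldest first]: 212 @ $19.20 + 329 @ $16.50 + 94 @ $17.70 = $11,162.70
Sale 2 (321) [FIFO — oldest first]: 145 @ $17.70 + 176 @ $15.70 = $5,329.70
Total COGS = $11,162.70 + $5,329.70 = $16,492.40
Ending inventory: 74 @ $15.70 + 120 @ $19.15 + 274 @ $19.85 = $8,898.70
Check: goods available $25,391.10 = COGS $16,492.40 + ending $8,898.70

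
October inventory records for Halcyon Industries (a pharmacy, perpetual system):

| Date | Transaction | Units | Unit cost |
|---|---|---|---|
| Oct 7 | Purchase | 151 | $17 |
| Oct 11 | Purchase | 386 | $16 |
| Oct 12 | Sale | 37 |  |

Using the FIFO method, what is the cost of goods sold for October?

COGS = $629

Oct 12, 37 sold [FIFO — oldest first]: 37 @ $17 = $629
Ending inventory: 114 @ $17 + 386 @ $16 = $8,114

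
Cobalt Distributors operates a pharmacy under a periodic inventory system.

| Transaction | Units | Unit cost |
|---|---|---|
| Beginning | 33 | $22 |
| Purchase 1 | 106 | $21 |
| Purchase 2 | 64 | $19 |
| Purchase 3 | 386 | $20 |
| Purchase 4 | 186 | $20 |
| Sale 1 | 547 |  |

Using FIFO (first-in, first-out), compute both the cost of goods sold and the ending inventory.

Sale 1 (547) [FIFO — oldest first]: 33 @ $22 + 106 @ $21 + 64 @ $19 + 344 @ $20 = $11,048
Ending inventory: 42 @ $20 + 186 @ $20 = $4,560
Check: goods available $15,608 = COGS $11,048 + ending $4,560

COGS = $11,048; ending inventory = $4,560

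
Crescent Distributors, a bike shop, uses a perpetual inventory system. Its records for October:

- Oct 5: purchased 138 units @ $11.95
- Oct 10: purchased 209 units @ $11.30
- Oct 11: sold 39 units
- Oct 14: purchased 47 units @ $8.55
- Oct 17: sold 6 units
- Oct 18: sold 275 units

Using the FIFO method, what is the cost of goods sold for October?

Oct 11, 39 sold [FIFO — oldest first]: 39 @ $11.95 = $466.05
Oct 17, 6 sold [FIFO — oldest first]: 6 @ $11.95 = $71.70
Oct 18, 275 sold [FIFO — oldest first]: 93 @ $11.95 + 182 @ $11.30 = $3,167.95
Total COGS = $466.05 + $71.70 + $3,167.95 = $3,705.70
Ending inventory: 27 @ $11.30 + 47 @ $8.55 = $706.95

COGS = $3,705.70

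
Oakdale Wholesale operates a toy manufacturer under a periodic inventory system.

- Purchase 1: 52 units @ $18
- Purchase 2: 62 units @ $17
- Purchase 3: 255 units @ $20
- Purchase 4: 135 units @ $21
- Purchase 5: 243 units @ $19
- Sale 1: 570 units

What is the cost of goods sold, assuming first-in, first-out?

Sale 1 (570) [FIFO — oldest first]: 52 @ $18 + 62 @ $17 + 255 @ $20 + 135 @ $21 + 66 @ $19 = $11,179
Ending inventory: 177 @ $19 = $3,363

COGS = $11,179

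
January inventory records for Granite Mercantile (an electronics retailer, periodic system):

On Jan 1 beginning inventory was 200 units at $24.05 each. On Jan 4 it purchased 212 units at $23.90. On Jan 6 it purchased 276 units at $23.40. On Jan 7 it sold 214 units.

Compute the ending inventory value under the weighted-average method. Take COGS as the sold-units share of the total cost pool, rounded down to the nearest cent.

Ending inventory = $11,254.20

Jan 7, sell 214: 214/688 × $16,335.20 → $5,081.00
Ending inventory (cost pool remaining) = $11,254.20
Check: goods available $16,335.20 = COGS $5,081.00 + ending $11,254.20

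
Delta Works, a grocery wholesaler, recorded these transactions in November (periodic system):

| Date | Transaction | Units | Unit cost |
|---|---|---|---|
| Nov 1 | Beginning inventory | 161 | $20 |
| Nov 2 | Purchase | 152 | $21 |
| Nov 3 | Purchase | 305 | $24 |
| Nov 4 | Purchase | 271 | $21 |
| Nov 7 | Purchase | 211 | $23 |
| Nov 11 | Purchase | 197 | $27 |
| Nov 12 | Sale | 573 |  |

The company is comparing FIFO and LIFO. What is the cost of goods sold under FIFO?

COGS = $12,652

FIFO COGS: 161 @ $20 + 152 @ $21 + 260 @ $24 = $12,652
LIFO COGS: 197 @ $27 + 211 @ $23 + 165 @ $21 = $13,637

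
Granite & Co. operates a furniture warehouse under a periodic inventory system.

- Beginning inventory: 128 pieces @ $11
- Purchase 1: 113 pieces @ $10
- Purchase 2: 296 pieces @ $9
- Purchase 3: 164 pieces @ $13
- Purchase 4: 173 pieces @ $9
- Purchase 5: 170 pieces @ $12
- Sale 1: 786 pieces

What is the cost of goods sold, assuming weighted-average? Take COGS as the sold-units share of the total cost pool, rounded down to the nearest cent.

Sale 1, sell 786: 786/1044 × $10,931.00 → $8,229.66
Ending inventory (cost pool remaining) = $2,701.34
Check: goods available $10,931.00 = COGS $8,229.66 + ending $2,701.34

COGS = $8,229.66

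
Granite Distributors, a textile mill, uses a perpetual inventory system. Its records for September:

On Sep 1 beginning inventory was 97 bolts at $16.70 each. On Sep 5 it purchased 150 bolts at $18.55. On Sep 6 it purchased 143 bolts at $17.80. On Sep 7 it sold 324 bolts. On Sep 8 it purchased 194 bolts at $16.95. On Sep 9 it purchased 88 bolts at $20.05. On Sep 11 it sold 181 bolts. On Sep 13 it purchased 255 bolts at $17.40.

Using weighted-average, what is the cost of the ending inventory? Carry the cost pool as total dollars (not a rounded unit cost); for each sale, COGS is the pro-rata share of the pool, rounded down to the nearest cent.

Ending inventory = $7,425.96

After Sep 1: 97 on hand, pool $1,619.90 (≈ $16.7000 each)
After Sep 5: 247 on hand, pool $4,402.40 (≈ $17.8235 each)
After Sep 6: 390 on hand, pool $6,947.80 (≈ $17.8149 each)
Sep 7, sell 324: 324/390 × $6,947.80 → $5,772.01
After Sep 8: 260 on hand, pool $4,464.09 (≈ $17.1696 each)
After Sep 9: 348 on hand, pool $6,228.49 (≈ $17.8980 each)
Sep 11, sell 181: 181/348 × $6,228.49 → $3,239.53
After Sep 13: 422 on hand, pool $7,425.96 (≈ $17.5971 each)
Total COGS = $5,772.01 + $3,239.53 = $9,011.54
Ending inventory (cost pool remaining) = $7,425.96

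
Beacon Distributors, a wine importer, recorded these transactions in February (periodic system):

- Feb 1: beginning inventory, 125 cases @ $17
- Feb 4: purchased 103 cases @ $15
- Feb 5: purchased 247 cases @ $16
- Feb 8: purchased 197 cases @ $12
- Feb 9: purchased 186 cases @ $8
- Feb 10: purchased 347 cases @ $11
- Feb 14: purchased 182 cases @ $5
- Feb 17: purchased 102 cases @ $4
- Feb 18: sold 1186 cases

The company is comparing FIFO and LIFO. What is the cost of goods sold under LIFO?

COGS = $11,739

FIFO COGS: 125 @ $17 + 103 @ $15 + 247 @ $16 + 197 @ $12 + 186 @ $8 + 328 @ $11 = $15,082
LIFO COGS: 102 @ $4 + 182 @ $5 + 347 @ $11 + 186 @ $8 + 197 @ $12 + 172 @ $16 = $11,739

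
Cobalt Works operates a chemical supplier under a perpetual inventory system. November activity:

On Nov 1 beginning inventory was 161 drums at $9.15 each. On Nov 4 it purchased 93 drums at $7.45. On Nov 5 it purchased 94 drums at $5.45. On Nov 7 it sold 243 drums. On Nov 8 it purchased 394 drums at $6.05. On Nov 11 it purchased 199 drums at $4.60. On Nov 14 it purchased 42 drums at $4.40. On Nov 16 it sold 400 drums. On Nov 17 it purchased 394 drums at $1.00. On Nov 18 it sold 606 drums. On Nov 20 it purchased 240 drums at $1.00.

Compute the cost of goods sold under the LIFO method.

COGS = $5,456.30

Nov 7, 243 sold [LIFO — newest first]: 94 @ $5.45 + 93 @ $7.45 + 56 @ $9.15 = $1,717.55
Nov 16, 400 sold [LIFO — newest first]: 42 @ $4.40 + 199 @ $4.60 + 159 @ $6.05 = $2,062.15
Nov 18, 606 sold [LIFO — newest first]: 394 @ $1.00 + 212 @ $6.05 = $1,676.60
Total COGS = $1,717.55 + $2,062.15 + $1,676.60 = $5,456.30
Ending inventory: 105 @ $9.15 + 23 @ $6.05 + 240 @ $1.00 = $1,339.90
Check: goods available $6,796.20 = COGS $5,456.30 + ending $1,339.90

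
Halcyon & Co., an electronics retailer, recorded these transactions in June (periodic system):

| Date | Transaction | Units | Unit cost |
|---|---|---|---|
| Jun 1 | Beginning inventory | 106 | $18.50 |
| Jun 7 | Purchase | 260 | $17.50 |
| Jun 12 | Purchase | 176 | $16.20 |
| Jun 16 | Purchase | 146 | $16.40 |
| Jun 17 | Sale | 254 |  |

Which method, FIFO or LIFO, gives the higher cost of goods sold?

FIFO COGS: 106 @ $18.50 + 148 @ $17.50 = $4,551.00
LIFO COGS: 146 @ $16.40 + 108 @ $16.20 = $4,144.00

FIFO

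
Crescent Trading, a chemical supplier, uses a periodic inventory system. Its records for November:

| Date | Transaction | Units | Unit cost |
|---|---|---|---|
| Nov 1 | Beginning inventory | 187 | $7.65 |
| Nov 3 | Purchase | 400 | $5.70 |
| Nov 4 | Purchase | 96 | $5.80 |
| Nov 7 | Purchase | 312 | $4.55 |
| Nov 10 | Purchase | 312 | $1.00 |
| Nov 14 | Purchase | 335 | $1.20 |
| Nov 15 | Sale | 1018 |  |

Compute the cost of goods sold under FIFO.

Nov 15, 1018 sold [FIFO — oldest first]: 187 @ $7.65 + 400 @ $5.70 + 96 @ $5.80 + 312 @ $4.55 + 23 @ $1.00 = $5,709.95
Ending inventory: 289 @ $1.00 + 335 @ $1.20 = $691.00

COGS = $5,709.95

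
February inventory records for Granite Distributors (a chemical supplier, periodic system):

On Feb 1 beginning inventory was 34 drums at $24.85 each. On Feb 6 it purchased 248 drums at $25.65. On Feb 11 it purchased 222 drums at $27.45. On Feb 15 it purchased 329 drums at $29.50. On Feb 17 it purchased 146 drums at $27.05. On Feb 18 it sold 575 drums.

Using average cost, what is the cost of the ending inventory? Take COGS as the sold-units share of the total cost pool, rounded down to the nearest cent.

Feb 18, sell 575: 575/979 × $26,954.80 → $15,831.47
Ending inventory (cost pool remaining) = $11,123.33

Ending inventory = $11,123.33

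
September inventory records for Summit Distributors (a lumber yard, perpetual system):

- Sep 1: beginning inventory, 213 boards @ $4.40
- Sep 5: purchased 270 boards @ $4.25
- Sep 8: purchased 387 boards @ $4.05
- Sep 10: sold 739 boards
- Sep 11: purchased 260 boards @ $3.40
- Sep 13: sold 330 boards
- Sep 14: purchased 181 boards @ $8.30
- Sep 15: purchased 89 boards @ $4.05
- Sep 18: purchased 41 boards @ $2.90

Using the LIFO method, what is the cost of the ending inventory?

Ending inventory = $2,250.05

Sep 10, 739 sold [LIFO — newest first]: 387 @ $4.05 + 270 @ $4.25 + 82 @ $4.40 = $3,075.65
Sep 13, 330 sold [LIFO — newest first]: 260 @ $3.40 + 70 @ $4.40 = $1,192.00
Total COGS = $3,075.65 + $1,192.00 = $4,267.65
Ending inventory: 61 @ $4.40 + 181 @ $8.30 + 89 @ $4.05 + 41 @ $2.90 = $2,250.05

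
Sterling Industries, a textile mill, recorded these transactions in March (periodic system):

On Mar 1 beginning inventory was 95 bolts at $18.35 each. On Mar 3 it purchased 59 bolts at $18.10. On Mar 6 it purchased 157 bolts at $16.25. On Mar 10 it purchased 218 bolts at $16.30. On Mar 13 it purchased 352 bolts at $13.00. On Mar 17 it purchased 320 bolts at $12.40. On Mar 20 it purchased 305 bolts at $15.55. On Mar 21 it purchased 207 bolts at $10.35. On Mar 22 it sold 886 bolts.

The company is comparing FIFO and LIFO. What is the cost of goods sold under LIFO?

COGS = $11,555.20

FIFO COGS: 95 @ $18.35 + 59 @ $18.10 + 157 @ $16.25 + 218 @ $16.30 + 352 @ $13.00 + 5 @ $12.40 = $13,553.80
LIFO COGS: 207 @ $10.35 + 305 @ $15.55 + 320 @ $12.40 + 54 @ $13.00 = $11,555.20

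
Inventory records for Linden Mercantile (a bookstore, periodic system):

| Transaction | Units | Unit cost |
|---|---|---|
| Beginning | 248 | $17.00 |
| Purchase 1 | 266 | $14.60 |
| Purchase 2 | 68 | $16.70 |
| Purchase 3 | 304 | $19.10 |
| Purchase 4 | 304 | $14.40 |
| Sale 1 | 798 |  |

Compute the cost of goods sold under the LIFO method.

COGS = $13,100.80

Sale 1 (798) [LIFO — newest first]: 304 @ $14.40 + 304 @ $19.10 + 68 @ $16.70 + 122 @ $14.60 = $13,100.80
Ending inventory: 248 @ $17.00 + 144 @ $14.60 = $6,318.40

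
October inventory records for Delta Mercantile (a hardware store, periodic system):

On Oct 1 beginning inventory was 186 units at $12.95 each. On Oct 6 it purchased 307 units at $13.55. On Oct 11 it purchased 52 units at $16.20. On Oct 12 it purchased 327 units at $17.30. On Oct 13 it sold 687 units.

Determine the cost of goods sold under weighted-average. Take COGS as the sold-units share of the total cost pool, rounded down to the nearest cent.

COGS = $10,295.58

Oct 13, sell 687: 687/872 × $13,068.05 → $10,295.58
Ending inventory (cost pool remaining) = $2,772.47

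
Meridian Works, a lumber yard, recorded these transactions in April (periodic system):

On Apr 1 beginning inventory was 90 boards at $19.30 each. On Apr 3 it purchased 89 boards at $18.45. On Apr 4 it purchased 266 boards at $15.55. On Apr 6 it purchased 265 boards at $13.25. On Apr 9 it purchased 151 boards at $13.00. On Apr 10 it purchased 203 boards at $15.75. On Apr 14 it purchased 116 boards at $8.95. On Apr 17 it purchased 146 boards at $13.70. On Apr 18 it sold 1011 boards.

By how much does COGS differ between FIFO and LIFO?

$1,620.70

FIFO COGS: 90 @ $19.30 + 89 @ $18.45 + 266 @ $15.55 + 265 @ $13.25 + 151 @ $13.00 + 150 @ $15.75 = $15,352.10
LIFO COGS: 146 @ $13.70 + 116 @ $8.95 + 203 @ $15.75 + 151 @ $13.00 + 265 @ $13.25 + 130 @ $15.55 = $13,731.40
Difference = |$15,352.10 − $13,731.40| = $1,620.70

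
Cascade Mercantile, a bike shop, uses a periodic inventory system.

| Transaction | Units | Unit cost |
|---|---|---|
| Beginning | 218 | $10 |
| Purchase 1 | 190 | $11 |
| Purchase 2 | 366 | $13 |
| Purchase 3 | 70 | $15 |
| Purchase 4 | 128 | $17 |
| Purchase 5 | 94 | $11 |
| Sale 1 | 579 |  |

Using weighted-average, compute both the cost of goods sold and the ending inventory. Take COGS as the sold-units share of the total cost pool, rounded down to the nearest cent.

Sale 1, sell 579: 579/1066 × $13,288.00 → $7,217.40
Ending inventory (cost pool remaining) = $6,070.60

COGS = $7,217.40; ending inventory = $6,070.60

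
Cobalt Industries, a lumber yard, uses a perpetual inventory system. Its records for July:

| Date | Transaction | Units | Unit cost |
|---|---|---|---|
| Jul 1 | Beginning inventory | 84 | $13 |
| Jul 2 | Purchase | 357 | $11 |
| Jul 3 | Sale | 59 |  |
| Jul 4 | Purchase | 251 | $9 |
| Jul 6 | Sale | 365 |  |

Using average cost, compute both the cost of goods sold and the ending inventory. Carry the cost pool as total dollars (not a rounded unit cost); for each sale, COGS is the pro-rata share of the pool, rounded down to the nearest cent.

COGS = $4,480.92; ending inventory = $2,797.08

After Jul 1: 84 on hand, pool $1,092.00 (≈ $13.0000 each)
After Jul 2: 441 on hand, pool $5,019.00 (≈ $11.3810 each)
Jul 3, sell 59: 59/441 × $5,019.00 → $671.47
After Jul 4: 633 on hand, pool $6,606.53 (≈ $10.4369 each)
Jul 6, sell 365: 365/633 × $6,606.53 → $3,809.45
Total COGS = $671.47 + $3,809.45 = $4,480.92
Ending inventory (cost pool remaining) = $2,797.08
Check: goods available $7,278.00 = COGS $4,480.92 + ending $2,797.08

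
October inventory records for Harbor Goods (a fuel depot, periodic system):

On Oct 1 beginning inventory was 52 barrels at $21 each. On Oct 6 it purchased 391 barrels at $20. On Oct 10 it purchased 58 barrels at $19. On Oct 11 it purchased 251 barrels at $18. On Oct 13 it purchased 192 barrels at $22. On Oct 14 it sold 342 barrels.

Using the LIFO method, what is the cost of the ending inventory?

Ending inventory = $11,832

Oct 14, 342 sold [LIFO — newest first]: 192 @ $22 + 150 @ $18 = $6,924
Ending inventory: 52 @ $21 + 391 @ $20 + 58 @ $19 + 101 @ $18 = $11,832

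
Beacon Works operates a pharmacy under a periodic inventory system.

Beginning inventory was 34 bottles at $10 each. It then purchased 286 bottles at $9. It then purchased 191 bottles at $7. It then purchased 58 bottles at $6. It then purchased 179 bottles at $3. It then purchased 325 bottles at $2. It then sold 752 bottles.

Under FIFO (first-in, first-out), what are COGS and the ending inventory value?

Sale 1 (752) [FIFO — oldest first]: 34 @ $10 + 286 @ $9 + 191 @ $7 + 58 @ $6 + 179 @ $3 + 4 @ $2 = $5,144
Ending inventory: 321 @ $2 = $642

COGS = $5,144; ending inventory = $642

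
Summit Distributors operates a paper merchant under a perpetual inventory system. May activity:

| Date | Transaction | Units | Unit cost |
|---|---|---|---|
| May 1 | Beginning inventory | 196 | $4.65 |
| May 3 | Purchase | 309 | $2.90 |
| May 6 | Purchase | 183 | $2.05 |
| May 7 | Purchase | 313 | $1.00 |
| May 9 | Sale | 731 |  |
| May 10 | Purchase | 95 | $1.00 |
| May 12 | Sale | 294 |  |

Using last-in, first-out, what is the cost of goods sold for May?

COGS = $2,260.50

May 9, 731 sold [LIFO — newest first]: 313 @ $1.00 + 183 @ $2.05 + 235 @ $2.90 = $1,369.65
May 12, 294 sold [LIFO — newest first]: 95 @ $1.00 + 74 @ $2.90 + 125 @ $4.65 = $890.85
Total COGS = $1,369.65 + $890.85 = $2,260.50
Ending inventory: 71 @ $4.65 = $330.15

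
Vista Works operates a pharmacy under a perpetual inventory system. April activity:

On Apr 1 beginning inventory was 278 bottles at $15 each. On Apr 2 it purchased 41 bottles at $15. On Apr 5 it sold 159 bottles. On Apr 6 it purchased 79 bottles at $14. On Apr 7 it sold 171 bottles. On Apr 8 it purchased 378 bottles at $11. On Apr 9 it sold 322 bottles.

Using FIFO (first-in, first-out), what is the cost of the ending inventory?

Ending inventory = $1,364

Apr 5, 159 sold [FIFO — oldest first]: 159 @ $15 = $2,385
Apr 7, 171 sold [FIFO — oldest first]: 119 @ $15 + 41 @ $15 + 11 @ $14 = $2,554
Apr 9, 322 sold [FIFO — oldest first]: 68 @ $14 + 254 @ $11 = $3,746
Total COGS = $2,385 + $2,554 + $3,746 = $8,685
Ending inventory: 124 @ $11 = $1,364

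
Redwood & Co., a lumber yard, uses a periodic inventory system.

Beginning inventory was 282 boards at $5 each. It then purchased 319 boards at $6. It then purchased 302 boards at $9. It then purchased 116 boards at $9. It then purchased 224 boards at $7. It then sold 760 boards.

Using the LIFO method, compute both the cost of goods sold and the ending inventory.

Sale 1 (760) [LIFO — newest first]: 224 @ $7 + 116 @ $9 + 302 @ $9 + 118 @ $6 = $6,038
Ending inventory: 282 @ $5 + 201 @ $6 = $2,616

COGS = $6,038; ending inventory = $2,616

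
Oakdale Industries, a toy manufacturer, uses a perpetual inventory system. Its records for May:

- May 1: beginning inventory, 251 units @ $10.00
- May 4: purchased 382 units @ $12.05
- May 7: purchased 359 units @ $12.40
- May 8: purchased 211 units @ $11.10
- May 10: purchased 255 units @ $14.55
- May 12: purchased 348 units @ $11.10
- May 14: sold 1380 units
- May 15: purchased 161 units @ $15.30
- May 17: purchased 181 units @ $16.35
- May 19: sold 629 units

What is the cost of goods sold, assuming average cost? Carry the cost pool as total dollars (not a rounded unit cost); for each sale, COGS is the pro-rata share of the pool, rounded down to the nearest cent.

COGS = $25,004.04

After May 1: 251 on hand, pool $2,510.00 (≈ $10.0000 each)
After May 4: 633 on hand, pool $7,113.10 (≈ $11.2371 each)
After May 7: 992 on hand, pool $11,564.70 (≈ $11.6580 each)
After May 8: 1203 on hand, pool $13,906.80 (≈ $11.5601 each)
After May 10: 1458 on hand, pool $17,617.05 (≈ $12.0830 each)
After May 12: 1806 on hand, pool $21,479.85 (≈ $11.8936 each)
May 14, sell 1380: 1380/1806 × $21,479.85 → $16,413.17
After May 15: 587 on hand, pool $7,529.98 (≈ $12.8279 each)
After May 17: 768 on hand, pool $10,489.33 (≈ $13.6580 each)
May 19, sell 629: 629/768 × $10,489.33 → $8,590.87
Total COGS = $16,413.17 + $8,590.87 = $25,004.04
Ending inventory (cost pool remaining) = $1,898.46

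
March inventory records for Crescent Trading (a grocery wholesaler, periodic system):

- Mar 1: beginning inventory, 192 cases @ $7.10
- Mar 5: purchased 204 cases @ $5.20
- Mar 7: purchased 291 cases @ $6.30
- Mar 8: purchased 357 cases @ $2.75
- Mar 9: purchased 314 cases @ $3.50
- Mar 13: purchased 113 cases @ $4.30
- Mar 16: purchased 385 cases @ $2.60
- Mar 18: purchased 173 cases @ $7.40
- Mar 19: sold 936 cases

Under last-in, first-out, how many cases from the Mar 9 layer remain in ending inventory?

Mar 19, 936 sold [LIFO — newest first]: 173 @ $7.40 + 385 @ $2.60 + 113 @ $4.30 + 265 @ $3.50 = $3,694.60
Ending inventory: 192 @ $7.10 + 204 @ $5.20 + 291 @ $6.30 + 357 @ $2.75 + 49 @ $3.50 = $5,410.55
Check: goods available $9,105.15 = COGS $3,694.60 + ending $5,410.55

49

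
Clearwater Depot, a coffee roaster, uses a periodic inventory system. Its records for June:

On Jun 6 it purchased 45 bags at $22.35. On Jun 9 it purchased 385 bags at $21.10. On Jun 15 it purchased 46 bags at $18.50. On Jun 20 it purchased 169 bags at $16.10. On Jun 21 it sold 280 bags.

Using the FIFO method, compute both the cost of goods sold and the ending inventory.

COGS = $5,964.25; ending inventory = $6,736.90

Jun 21, 280 sold [FIFO — oldest first]: 45 @ $22.35 + 235 @ $21.10 = $5,964.25
Ending inventory: 150 @ $21.10 + 46 @ $18.50 + 169 @ $16.10 = $6,736.90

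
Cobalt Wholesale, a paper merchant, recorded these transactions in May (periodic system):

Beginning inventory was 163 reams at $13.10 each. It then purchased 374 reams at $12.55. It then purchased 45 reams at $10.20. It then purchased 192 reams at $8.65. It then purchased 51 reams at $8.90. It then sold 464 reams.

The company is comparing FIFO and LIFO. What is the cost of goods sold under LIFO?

COGS = $4,782.50

FIFO COGS: 163 @ $13.10 + 301 @ $12.55 = $5,912.85
LIFO COGS: 51 @ $8.90 + 192 @ $8.65 + 45 @ $10.20 + 176 @ $12.55 = $4,782.50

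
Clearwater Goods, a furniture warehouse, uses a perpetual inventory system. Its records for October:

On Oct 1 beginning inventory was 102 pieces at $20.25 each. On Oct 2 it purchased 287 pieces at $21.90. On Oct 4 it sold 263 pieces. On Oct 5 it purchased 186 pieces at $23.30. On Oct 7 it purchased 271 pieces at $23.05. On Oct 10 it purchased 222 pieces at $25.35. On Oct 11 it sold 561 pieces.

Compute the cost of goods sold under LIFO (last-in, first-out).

Oct 4, 263 sold [LIFO — newest first]: 263 @ $21.90 = $5,759.70
Oct 11, 561 sold [LIFO — newest first]: 222 @ $25.35 + 271 @ $23.05 + 68 @ $23.30 = $13,458.65
Total COGS = $5,759.70 + $13,458.65 = $19,218.35
Ending inventory: 102 @ $20.25 + 24 @ $21.90 + 118 @ $23.30 = $5,340.50

COGS = $19,218.35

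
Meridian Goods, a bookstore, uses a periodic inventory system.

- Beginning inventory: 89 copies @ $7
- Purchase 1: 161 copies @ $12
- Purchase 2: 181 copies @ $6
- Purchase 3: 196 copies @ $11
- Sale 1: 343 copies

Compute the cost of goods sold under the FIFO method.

Sale 1 (343) [FIFO — oldest first]: 89 @ $7 + 161 @ $12 + 93 @ $6 = $3,113
Ending inventory: 88 @ $6 + 196 @ $11 = $2,684

COGS = $3,113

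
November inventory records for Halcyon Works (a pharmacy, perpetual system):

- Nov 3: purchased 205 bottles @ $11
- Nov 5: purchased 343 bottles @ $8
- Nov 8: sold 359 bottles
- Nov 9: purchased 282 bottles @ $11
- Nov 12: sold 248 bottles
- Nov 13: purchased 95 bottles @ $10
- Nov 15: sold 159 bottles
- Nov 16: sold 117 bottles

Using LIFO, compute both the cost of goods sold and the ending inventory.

Nov 8, 359 sold [LIFO — newest first]: 343 @ $8 + 16 @ $11 = $2,920
Nov 12, 248 sold [LIFO — newest first]: 248 @ $11 = $2,728
Nov 15, 159 sold [LIFO — newest first]: 95 @ $10 + 34 @ $11 + 30 @ $11 = $1,654
Nov 16, 117 sold [LIFO — newest first]: 117 @ $11 = $1,287
Total COGS = $2,920 + $2,728 + $1,654 + $1,287 = $8,589
Ending inventory: 42 @ $11 = $462
Check: goods available $9,051 = COGS $8,589 + ending $462

COGS = $8,589; ending inventory = $462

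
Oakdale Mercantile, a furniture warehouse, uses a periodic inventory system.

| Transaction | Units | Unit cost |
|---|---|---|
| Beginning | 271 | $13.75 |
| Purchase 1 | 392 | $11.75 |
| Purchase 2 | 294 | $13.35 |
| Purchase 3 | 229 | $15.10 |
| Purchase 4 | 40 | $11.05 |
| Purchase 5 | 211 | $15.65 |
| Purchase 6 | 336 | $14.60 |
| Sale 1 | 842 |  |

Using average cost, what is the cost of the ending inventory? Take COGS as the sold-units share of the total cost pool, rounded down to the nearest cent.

Ending inventory = $12,793.93

Sale 1, sell 842: 842/1773 × $24,364.80 → $11,570.87
Ending inventory (cost pool remaining) = $12,793.93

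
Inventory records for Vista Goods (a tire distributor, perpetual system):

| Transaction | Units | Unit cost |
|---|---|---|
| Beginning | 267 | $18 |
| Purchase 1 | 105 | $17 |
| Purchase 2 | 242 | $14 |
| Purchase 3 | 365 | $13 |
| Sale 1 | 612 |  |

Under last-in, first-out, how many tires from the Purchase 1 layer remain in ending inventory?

100

Sale 1 (612) [LIFO — newest first]: 365 @ $13 + 242 @ $14 + 5 @ $17 = $8,218
Ending inventory: 267 @ $18 + 100 @ $17 = $6,506
Check: goods available $14,724 = COGS $8,218 + ending $6,506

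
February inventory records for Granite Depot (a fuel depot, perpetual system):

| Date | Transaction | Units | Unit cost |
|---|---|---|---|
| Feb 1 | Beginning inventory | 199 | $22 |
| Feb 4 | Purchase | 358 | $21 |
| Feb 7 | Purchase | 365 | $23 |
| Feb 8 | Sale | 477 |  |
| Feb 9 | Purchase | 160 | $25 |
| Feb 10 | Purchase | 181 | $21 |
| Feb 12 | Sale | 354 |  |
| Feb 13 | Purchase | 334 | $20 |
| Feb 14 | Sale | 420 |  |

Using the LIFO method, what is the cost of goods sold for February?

Feb 8, 477 sold [LIFO — newest first]: 365 @ $23 + 112 @ $21 = $10,747
Feb 12, 354 sold [LIFO — newest first]: 181 @ $21 + 160 @ $25 + 13 @ $21 = $8,074
Feb 14, 420 sold [LIFO — newest first]: 334 @ $20 + 86 @ $21 = $8,486
Total COGS = $10,747 + $8,074 + $8,486 = $27,307
Ending inventory: 199 @ $22 + 147 @ $21 = $7,465
Check: goods available $34,772 = COGS $27,307 + ending $7,465

COGS = $27,307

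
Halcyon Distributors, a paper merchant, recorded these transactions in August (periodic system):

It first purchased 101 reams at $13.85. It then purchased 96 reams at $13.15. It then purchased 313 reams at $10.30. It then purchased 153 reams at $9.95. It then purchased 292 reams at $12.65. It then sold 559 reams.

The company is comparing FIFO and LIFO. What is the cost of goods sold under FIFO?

FIFO COGS: 101 @ $13.85 + 96 @ $13.15 + 313 @ $10.30 + 49 @ $9.95 = $6,372.70
LIFO COGS: 292 @ $12.65 + 153 @ $9.95 + 114 @ $10.30 = $6,390.35

COGS = $6,372.70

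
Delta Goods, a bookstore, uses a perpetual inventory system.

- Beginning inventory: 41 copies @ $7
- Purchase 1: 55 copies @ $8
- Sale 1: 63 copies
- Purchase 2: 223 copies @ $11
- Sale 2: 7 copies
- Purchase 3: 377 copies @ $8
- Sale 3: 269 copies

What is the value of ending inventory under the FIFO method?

Sale 1 (63) [FIFO — oldest first]: 41 @ $7 + 22 @ $8 = $463
Sale 2 (7) [FIFO — oldest first]: 7 @ $8 = $56
Sale 3 (269) [FIFO — oldest first]: 26 @ $8 + 223 @ $11 + 20 @ $8 = $2,821
Total COGS = $463 + $56 + $2,821 = $3,340
Ending inventory: 357 @ $8 = $2,856

Ending inventory = $2,856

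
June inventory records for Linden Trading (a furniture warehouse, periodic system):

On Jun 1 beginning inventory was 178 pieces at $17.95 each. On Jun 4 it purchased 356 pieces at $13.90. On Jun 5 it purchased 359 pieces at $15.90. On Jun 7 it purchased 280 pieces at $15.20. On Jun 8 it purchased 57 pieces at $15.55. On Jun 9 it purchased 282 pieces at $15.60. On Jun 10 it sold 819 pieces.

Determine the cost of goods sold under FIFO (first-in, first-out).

COGS = $12,675.00

Jun 10, 819 sold [FIFO — oldest first]: 178 @ $17.95 + 356 @ $13.90 + 285 @ $15.90 = $12,675.00
Ending inventory: 74 @ $15.90 + 280 @ $15.20 + 57 @ $15.55 + 282 @ $15.60 = $10,718.15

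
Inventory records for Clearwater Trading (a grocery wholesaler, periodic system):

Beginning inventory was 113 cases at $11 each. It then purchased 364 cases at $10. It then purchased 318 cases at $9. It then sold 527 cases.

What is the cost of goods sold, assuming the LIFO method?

COGS = $4,952

Sale 1 (527) [LIFO — newest first]: 318 @ $9 + 209 @ $10 = $4,952
Ending inventory: 113 @ $11 + 155 @ $10 = $2,793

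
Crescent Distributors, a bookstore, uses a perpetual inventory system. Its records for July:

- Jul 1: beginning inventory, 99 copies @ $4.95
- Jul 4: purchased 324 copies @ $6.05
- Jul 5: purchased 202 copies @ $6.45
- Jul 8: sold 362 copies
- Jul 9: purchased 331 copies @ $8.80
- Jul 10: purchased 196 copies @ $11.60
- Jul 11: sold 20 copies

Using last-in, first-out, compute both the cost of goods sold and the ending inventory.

COGS = $2,502.90; ending inventory = $6,436.65

Jul 8, 362 sold [LIFO — newest first]: 202 @ $6.45 + 160 @ $6.05 = $2,270.90
Jul 11, 20 sold [LIFO — newest first]: 20 @ $11.60 = $232.00
Total COGS = $2,270.90 + $232.00 = $2,502.90
Ending inventory: 99 @ $4.95 + 164 @ $6.05 + 331 @ $8.80 + 176 @ $11.60 = $6,436.65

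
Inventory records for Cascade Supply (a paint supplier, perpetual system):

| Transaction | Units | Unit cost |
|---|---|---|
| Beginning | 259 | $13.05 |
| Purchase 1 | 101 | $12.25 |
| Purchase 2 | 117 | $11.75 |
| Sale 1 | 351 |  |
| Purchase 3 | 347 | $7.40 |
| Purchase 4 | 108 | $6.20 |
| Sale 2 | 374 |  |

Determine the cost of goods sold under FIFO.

COGS = $7,827.15

Sale 1 (351) [FIFO — oldest first]: 259 @ $13.05 + 92 @ $12.25 = $4,506.95
Sale 2 (374) [FIFO — oldest first]: 9 @ $12.25 + 117 @ $11.75 + 248 @ $7.40 = $3,320.20
Total COGS = $4,506.95 + $3,320.20 = $7,827.15
Ending inventory: 99 @ $7.40 + 108 @ $6.20 = $1,402.20
Check: goods available $9,229.35 = COGS $7,827.15 + ending $1,402.20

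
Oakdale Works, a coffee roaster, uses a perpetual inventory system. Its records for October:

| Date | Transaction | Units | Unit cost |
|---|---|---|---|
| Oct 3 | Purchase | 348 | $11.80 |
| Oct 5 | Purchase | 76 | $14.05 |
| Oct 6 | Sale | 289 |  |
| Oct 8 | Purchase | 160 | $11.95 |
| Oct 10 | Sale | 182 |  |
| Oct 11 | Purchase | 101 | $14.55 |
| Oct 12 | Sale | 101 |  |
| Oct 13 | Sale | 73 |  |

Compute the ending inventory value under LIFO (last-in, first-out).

Ending inventory = $472.00

Oct 6, 289 sold [LIFO — newest first]: 76 @ $14.05 + 213 @ $11.80 = $3,581.20
Oct 10, 182 sold [LIFO — newest first]: 160 @ $11.95 + 22 @ $11.80 = $2,171.60
Oct 12, 101 sold [LIFO — newest first]: 101 @ $14.55 = $1,469.55
Oct 13, 73 sold [LIFO — newest first]: 73 @ $11.80 = $861.40
Total COGS = $3,581.20 + $2,171.60 + $1,469.55 + $861.40 = $8,083.75
Ending inventory: 40 @ $11.80 = $472.00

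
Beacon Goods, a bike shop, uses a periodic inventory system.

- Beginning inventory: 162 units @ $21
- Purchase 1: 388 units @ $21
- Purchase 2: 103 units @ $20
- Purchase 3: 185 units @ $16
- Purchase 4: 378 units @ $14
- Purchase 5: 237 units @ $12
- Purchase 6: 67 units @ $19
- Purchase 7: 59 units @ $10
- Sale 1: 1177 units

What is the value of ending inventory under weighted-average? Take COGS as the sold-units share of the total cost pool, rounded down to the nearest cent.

Ending inventory = $6,764.25

Sale 1, sell 1177: 1177/1579 × $26,569.00 → $19,804.75
Ending inventory (cost pool remaining) = $6,764.25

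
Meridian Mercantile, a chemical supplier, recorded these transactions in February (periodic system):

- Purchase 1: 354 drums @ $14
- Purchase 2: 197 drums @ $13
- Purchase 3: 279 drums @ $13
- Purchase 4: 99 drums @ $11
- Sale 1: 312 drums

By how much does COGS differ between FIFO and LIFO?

$510

FIFO COGS: 312 @ $14 = $4,368
LIFO COGS: 99 @ $11 + 213 @ $13 = $3,858
Difference = |$4,368 − $3,858| = $510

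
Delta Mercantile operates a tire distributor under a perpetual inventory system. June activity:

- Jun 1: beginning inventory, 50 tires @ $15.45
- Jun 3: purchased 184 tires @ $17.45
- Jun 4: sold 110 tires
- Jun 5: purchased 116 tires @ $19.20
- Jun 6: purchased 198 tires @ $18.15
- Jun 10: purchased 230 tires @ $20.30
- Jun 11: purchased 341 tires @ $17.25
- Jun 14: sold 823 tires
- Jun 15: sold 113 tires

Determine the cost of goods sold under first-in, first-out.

COGS = $19,096.20

Jun 4, 110 sold [FIFO — oldest first]: 50 @ $15.45 + 60 @ $17.45 = $1,819.50
Jun 14, 823 sold [FIFO — oldest first]: 124 @ $17.45 + 116 @ $19.20 + 198 @ $18.15 + 230 @ $20.30 + 155 @ $17.25 = $15,327.45
Jun 15, 113 sold [FIFO — oldest first]: 113 @ $17.25 = $1,949.25
Total COGS = $1,819.50 + $15,327.45 + $1,949.25 = $19,096.20
Ending inventory: 73 @ $17.25 = $1,259.25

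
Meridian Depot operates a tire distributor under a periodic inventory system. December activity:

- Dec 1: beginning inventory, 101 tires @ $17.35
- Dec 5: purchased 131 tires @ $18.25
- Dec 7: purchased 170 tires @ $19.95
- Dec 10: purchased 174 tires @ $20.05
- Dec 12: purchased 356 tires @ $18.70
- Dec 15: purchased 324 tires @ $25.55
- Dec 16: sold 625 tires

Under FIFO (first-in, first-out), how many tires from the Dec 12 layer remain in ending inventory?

307

Dec 16, 625 sold [FIFO — oldest first]: 101 @ $17.35 + 131 @ $18.25 + 170 @ $19.95 + 174 @ $20.05 + 49 @ $18.70 = $11,939.60
Ending inventory: 307 @ $18.70 + 324 @ $25.55 = $14,019.10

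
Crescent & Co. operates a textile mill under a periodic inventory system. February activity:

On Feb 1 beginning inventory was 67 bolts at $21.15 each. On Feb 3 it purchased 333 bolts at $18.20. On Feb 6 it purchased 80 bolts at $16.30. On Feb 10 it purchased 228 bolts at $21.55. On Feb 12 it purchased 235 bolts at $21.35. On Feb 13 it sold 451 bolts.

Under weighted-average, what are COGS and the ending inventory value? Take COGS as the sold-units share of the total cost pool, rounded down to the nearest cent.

COGS = $8,949.36; ending inventory = $9,762.94

Feb 13, sell 451: 451/943 × $18,712.30 → $8,949.36
Ending inventory (cost pool remaining) = $9,762.94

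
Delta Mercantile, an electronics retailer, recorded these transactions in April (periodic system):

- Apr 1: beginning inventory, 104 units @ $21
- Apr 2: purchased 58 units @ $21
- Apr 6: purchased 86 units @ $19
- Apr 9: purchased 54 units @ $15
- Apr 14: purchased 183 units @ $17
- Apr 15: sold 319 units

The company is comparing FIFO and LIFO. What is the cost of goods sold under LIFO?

FIFO COGS: 104 @ $21 + 58 @ $21 + 86 @ $19 + 54 @ $15 + 17 @ $17 = $6,135
LIFO COGS: 183 @ $17 + 54 @ $15 + 82 @ $19 = $5,479

COGS = $5,479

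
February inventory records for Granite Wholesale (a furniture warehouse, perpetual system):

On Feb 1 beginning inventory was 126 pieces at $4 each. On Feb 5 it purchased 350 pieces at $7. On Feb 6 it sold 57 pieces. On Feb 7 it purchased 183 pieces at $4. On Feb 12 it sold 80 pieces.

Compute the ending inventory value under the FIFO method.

Ending inventory = $3,105

Feb 6, 57 sold [FIFO — oldest first]: 57 @ $4 = $228
Feb 12, 80 sold [FIFO — oldest first]: 69 @ $4 + 11 @ $7 = $353
Total COGS = $228 + $353 = $581
Ending inventory: 339 @ $7 + 183 @ $4 = $3,105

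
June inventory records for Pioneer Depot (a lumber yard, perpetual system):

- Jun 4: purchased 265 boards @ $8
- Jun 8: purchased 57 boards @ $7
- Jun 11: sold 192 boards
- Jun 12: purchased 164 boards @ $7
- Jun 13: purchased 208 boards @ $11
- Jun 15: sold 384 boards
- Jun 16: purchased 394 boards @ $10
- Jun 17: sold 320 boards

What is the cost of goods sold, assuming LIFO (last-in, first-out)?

Jun 11, 192 sold [LIFO — newest first]: 57 @ $7 + 135 @ $8 = $1,479
Jun 15, 384 sold [LIFO — newest first]: 208 @ $11 + 164 @ $7 + 12 @ $8 = $3,532
Jun 17, 320 sold [LIFO — newest first]: 320 @ $10 = $3,200
Total COGS = $1,479 + $3,532 + $3,200 = $8,211
Ending inventory: 118 @ $8 + 74 @ $10 = $1,684
Check: goods available $9,895 = COGS $8,211 + ending $1,684

COGS = $8,211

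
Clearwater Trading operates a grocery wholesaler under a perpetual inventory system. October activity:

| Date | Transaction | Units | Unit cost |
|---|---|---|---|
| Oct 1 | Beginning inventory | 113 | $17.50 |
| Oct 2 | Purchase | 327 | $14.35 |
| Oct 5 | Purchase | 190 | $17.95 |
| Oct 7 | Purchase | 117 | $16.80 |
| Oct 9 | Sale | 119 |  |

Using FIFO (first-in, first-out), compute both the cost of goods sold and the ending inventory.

COGS = $2,063.60; ending inventory = $9,982.45

Oct 9, 119 sold [FIFO — oldest first]: 113 @ $17.50 + 6 @ $14.35 = $2,063.60
Ending inventory: 321 @ $14.35 + 190 @ $17.95 + 117 @ $16.80 = $9,982.45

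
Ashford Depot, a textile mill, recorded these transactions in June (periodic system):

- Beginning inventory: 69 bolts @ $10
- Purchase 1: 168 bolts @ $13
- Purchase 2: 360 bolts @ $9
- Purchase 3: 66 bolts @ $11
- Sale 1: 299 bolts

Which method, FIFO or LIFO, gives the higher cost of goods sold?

FIFO COGS: 69 @ $10 + 168 @ $13 + 62 @ $9 = $3,432
LIFO COGS: 66 @ $11 + 233 @ $9 = $2,823

FIFO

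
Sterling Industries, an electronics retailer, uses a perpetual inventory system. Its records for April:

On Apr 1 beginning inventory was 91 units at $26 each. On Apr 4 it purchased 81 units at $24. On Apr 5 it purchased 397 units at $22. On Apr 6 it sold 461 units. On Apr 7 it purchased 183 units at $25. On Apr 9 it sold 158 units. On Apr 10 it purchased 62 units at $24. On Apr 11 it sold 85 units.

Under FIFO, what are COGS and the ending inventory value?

COGS = $16,419; ending inventory = $2,688

Apr 6, 461 sold [FIFO — oldest first]: 91 @ $26 + 81 @ $24 + 289 @ $22 = $10,668
Apr 9, 158 sold [FIFO — oldest first]: 108 @ $22 + 50 @ $25 = $3,626
Apr 11, 85 sold [FIFO — oldest first]: 85 @ $25 = $2,125
Total COGS = $10,668 + $3,626 + $2,125 = $16,419
Ending inventory: 48 @ $25 + 62 @ $24 = $2,688
Check: goods available $19,107 = COGS $16,419 + ending $2,688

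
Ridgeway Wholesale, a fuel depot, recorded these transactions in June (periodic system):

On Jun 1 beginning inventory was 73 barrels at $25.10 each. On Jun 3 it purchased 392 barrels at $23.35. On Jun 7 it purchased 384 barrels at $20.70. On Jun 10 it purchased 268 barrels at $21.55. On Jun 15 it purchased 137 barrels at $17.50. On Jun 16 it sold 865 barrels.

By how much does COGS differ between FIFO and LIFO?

FIFO COGS: 73 @ $25.10 + 392 @ $23.35 + 384 @ $20.70 + 16 @ $21.55 = $19,279.10
LIFO COGS: 137 @ $17.50 + 268 @ $21.55 + 384 @ $20.70 + 76 @ $23.35 = $17,896.30
Difference = |$19,279.10 − $17,896.30| = $1,382.80

$1,382.80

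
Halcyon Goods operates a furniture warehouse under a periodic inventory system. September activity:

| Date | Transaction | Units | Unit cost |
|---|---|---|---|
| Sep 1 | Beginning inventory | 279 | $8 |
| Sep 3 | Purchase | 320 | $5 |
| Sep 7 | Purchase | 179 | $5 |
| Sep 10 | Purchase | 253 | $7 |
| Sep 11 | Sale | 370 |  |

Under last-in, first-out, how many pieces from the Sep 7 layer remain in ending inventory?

Sep 11, 370 sold [LIFO — newest first]: 253 @ $7 + 117 @ $5 = $2,356
Ending inventory: 279 @ $8 + 320 @ $5 + 62 @ $5 = $4,142
Check: goods available $6,498 = COGS $2,356 + ending $4,142

62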